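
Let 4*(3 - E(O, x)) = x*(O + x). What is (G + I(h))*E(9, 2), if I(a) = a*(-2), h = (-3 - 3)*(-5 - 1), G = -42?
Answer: 285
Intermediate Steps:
E(O, x) = 3 - x*(O + x)/4
h = 36 (h = -6*(-6) = 36)
I(a) = -2*a
(G + I(h))*E(9, 2) = (-42 - 2*36)*(3 - ¼*2² - ¼*9*2) = (-42 - 72)*(3 - ¼*4 - 9/2) = -114*(3 - 1 - 9/2) = -114*(-5/2) = 285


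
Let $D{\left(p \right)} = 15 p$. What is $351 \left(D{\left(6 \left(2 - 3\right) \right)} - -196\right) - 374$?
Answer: $36832$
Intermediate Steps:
$351 \left(D{\left(6 \left(2 - 3\right) \right)} - -196\right) - 374 = 351 \left(15 \cdot 6 \left(2 - 3\right) - -196\right) - 374 = 351 \left(15 \cdot 6 \left(-1\right) + 196\right) - 374 = 351 \left(15 \left(-6\right) + 196\right) - 374 = 351 \left(-90 + 196\right) - 374 = 351 \cdot 106 - 374 = 37206 - 374 = 36832$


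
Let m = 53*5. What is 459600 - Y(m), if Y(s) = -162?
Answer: 459762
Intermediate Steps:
m = 265
459600 - Y(m) = 459600 - 1*(-162) = 459600 + 162 = 459762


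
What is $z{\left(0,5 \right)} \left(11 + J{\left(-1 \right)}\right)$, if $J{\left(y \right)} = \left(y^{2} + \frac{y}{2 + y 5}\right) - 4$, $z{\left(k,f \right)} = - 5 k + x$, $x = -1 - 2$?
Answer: $-25$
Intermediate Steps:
$x = -3$
$z{\left(k,f \right)} = -3 - 5 k$ ($z{\left(k,f \right)} = - 5 k - 3 = -3 - 5 k$)
$J{\left(y \right)} = -4 + y^{2} + \frac{y}{2 + 5 y}$ ($J{\left(y \right)} = \left(y^{2} + \frac{y}{2 + 5 y}\right) - 4 = -4 + y^{2} + \frac{y}{2 + 5 y}$)
$z{\left(0,5 \right)} \left(11 + J{\left(-1 \right)}\right) = \left(-3 - 0\right) \left(11 + \frac{-8 - -19 + 2 \left(-1\right)^{2} + 5 \left(-1\right)^{3}}{2 + 5 \left(-1\right)}\right) = \left(-3 + 0\right) \left(11 + \frac{-8 + 19 + 2 \cdot 1 + 5 \left(-1\right)}{2 - 5}\right) = - 3 \left(11 + \frac{-8 + 19 + 2 - 5}{-3}\right) = - 3 \left(11 - \frac{8}{3}\right) = \left(-3\right) \frac{25}{3} = -25$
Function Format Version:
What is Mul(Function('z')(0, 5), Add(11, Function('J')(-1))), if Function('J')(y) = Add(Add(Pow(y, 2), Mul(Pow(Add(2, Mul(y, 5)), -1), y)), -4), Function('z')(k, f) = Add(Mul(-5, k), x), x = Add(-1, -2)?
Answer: -25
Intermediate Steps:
x = -3
Function('z')(k, f) = Add(-3, Mul(-5, k)) (Function('z')(k, f) = Add(Mul(-5, k), -3) = Add(-3, Mul(-5, k)))
Function('J')(y) = Add(-4, Pow(y, 2), Mul(y, Pow(Add(2, Mul(5, y)), -1))) (Function('J')(y) = Add(Add(Pow(y, 2), Mul(Pow(Add(2, Mul(5, y)), -1), y)), -4) = Add(Add(Pow(y, 2), Mul(y, Pow(Add(2, Mul(5, y)), -1))), -4) = Add(-4, Pow(y, 2), Mul(y, Pow(Add(2, Mul(5, y)), -1))))
Mul(Function('z')(0, 5), Add(11, Function('J')(-1))) = Mul(Add(-3, Mul(-5, 0)), Add(11, Mul(Pow(Add(2, Mul(5, -1)), -1), Add(-8, Mul(-19, -1), Mul(2, Pow(-1, 2)), Mul(5, Pow(-1, 3)))))) = Mul(Add(-3, 0), Add(11, Mul(Pow(Add(2, -5), -1), Add(-8, 19, Mul(2, 1), Mul(5, -1))))) = Mul(-3, Add(11, Mul(Pow(-3, -1), Add(-8, 19, 2, -5)))) = Mul(-3, Add(11, Mul(Rational(-1, 3), 8))) = Mul(-3, Add(11, Rational(-8, 3))) = Mul(-3, Rational(25, 3)) = -25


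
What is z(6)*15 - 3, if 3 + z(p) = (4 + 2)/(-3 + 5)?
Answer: -3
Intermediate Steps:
z(p) = 0 (z(p) = -3 + (4 + 2)/(-3 + 5) = -3 + 6/2 = -3 + 6*(1/2) = -3 + 3 = 0)
z(6)*15 - 3 = 0*15 - 3 = 0 - 3 = -3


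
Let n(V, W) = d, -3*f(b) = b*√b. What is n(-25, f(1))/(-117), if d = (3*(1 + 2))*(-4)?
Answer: 4/13 ≈ 0.30769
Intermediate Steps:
f(b) = -b^(3/2)/3 (f(b) = -b*√b/3 = -b^(3/2)/3)
d = -36 (d = (3*3)*(-4) = 9*(-4) = -36)
n(V, W) = -36
n(-25, f(1))/(-117) = -36/(-117) = -36*(-1/117) = 4/13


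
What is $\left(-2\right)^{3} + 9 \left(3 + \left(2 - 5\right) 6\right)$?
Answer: $-143$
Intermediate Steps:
$\left(-2\right)^{3} + 9 \left(3 + \left(2 - 5\right) 6\right) = -8 + 9 \left(3 + \left(2 - 5\right) 6\right) = -8 + 9 \left(3 - 18\right) = -8 + 9 \left(-15\right) = -8 - 135 = -143$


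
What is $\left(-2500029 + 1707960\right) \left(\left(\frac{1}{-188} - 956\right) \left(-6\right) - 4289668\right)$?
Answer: $\frac{318957952742745}{94} \approx 3.3932 \cdot 10^{12}$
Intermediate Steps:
$\left(-2500029 + 1707960\right) \left(\left(\frac{1}{-188} - 956\right) \left(-6\right) - 4289668\right) = - 792069 \left(\left(- \frac{1}{188} - 956\right) \left(-6\right) - 4289668\right) = - 792069 \left(\left(- \frac{179729}{188}\right) \left(-6\right) - 4289668\right) = - 792069 \left(\frac{539187}{94} - 4289668\right) = \left(-792069\right) \left(- \frac{402689605}{94}\right) = \frac{318957952742745}{94}$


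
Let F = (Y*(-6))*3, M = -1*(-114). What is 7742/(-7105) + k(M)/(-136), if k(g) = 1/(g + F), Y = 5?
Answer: -515857/473280 ≈ -1.0900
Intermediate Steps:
M = 114
F = -90 (F = (5*(-6))*3 = -30*3 = -90)
k(g) = 1/(-90 + g) (k(g) = 1/(g - 90) = 1/(-90 + g))
7742/(-7105) + k(M)/(-136) = 7742/(-7105) + 1/((-90 + 114)*(-136)) = 7742*(-1/7105) - 1/136/24 = -158/145 + (1/24)*(-1/136) = -158/145 - 1/3264 = -515857/473280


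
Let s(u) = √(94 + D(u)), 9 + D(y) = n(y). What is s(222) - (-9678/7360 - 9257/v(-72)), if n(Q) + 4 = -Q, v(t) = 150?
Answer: 3479161/55200 + I*√141 ≈ 63.028 + 11.874*I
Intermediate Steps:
n(Q) = -4 - Q
D(y) = -13 - y (D(y) = -9 + (-4 - y) = -13 - y)
s(u) = √(81 - u) (s(u) = √(94 + (-13 - u)) = √(81 - u))
s(222) - (-9678/7360 - 9257/v(-72)) = √(81 - 1*222) - (-9678/7360 - 9257/150) = √(81 - 222) - (-9678*1/7360 - 9257*1/150) = √(-141) - (-4839/3680 - 9257/150) = I*√141 - 1*(-3479161/55200) = I*√141 + 3479161/55200 = 3479161/55200 + I*√141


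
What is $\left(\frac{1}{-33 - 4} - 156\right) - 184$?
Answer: $- \frac{12581}{37} \approx -340.03$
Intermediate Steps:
$\left(\frac{1}{-33 - 4} - 156\right) - 184 = \left(\frac{1}{-37} - 156\right) - 184 = \left(- \frac{1}{37} - 156\right) - 184 = - \frac{5773}{37} - 184 = - \frac{12581}{37}$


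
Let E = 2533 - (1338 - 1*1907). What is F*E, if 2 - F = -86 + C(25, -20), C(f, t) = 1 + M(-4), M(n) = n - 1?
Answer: 285384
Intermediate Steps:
M(n) = -1 + n
C(f, t) = -4 (C(f, t) = 1 + (-1 - 4) = 1 - 5 = -4)
F = 92 (F = 2 - (-86 - 4) = 2 - 1*(-90) = 2 + 90 = 92)
E = 3102 (E = 2533 - (1338 - 1907) = 2533 - 1*(-569) = 2533 + 569 = 3102)
F*E = 92*3102 = 285384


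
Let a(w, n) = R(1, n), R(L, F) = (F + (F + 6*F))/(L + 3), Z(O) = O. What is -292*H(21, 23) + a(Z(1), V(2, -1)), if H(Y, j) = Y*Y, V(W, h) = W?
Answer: -128768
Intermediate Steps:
R(L, F) = 8*F/(3 + L) (R(L, F) = (F + 7*F)/(3 + L) = (8*F)/(3 + L) = 8*F/(3 + L))
a(w, n) = 2*n (a(w, n) = 8*n/(3 + 1) = 8*n/4 = 8*n*(¼) = 2*n)
H(Y, j) = Y²
-292*H(21, 23) + a(Z(1), V(2, -1)) = -292*21² + 2*2 = -292*441 + 4 = -128772 + 4 = -128768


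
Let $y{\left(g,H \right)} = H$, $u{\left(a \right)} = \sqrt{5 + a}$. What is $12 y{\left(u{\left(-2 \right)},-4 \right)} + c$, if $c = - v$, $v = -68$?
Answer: $20$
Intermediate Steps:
$c = 68$ ($c = \left(-1\right) \left(-68\right) = 68$)
$12 y{\left(u{\left(-2 \right)},-4 \right)} + c = 12 \left(-4\right) + 68 = -48 + 68 = 20$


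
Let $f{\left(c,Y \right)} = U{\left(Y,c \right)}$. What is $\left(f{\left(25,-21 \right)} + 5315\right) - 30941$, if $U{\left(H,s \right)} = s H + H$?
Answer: $-26172$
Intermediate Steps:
$U{\left(H,s \right)} = H + H s$ ($U{\left(H,s \right)} = H s + H = H + H s$)
$f{\left(c,Y \right)} = Y \left(1 + c\right)$
$\left(f{\left(25,-21 \right)} + 5315\right) - 30941 = \left(- 21 \left(1 + 25\right) + 5315\right) - 30941 = \left(\left(-21\right) 26 + 5315\right) - 30941 = \left(-546 + 5315\right) - 30941 = 4769 - 30941 = -26172$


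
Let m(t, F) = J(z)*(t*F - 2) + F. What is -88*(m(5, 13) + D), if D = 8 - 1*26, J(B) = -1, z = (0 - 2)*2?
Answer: 5984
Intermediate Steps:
z = -4 (z = -2*2 = -4)
m(t, F) = 2 + F - F*t (m(t, F) = -(t*F - 2) + F = -(F*t - 2) + F = -(-2 + F*t) + F = (2 - F*t) + F = 2 + F - F*t)
D = -18 (D = 8 - 26 = -18)
-88*(m(5, 13) + D) = -88*((2 + 13 - 1*13*5) - 18) = -88*((2 + 13 - 65) - 18) = -88*(-50 - 18) = -88*(-68) = 5984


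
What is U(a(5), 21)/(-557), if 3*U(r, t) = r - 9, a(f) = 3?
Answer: 2/557 ≈ 0.0035907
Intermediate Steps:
U(r, t) = -3 + r/3 (U(r, t) = (r - 9)/3 = (-9 + r)/3 = -3 + r/3)
U(a(5), 21)/(-557) = (-3 + (⅓)*3)/(-557) = (-3 + 1)*(-1/557) = -2*(-1/557) = 2/557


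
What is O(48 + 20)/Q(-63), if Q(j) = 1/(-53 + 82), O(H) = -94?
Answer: -2726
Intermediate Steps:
Q(j) = 1/29
O(48 + 20)/Q(-63) = -94/1/29 = -94*29 = -2726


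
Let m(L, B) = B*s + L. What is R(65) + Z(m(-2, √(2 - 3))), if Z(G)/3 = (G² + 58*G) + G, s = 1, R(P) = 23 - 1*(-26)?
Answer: -296 + 165*I ≈ -296.0 + 165.0*I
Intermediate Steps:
R(P) = 49 (R(P) = 23 + 26 = 49)
m(L, B) = B + L (m(L, B) = B*1 + L = B + L)
Z(G) = 3*G² + 177*G (Z(G) = 3*((G² + 58*G) + G) = 3*(G² + 59*G) = 3*G² + 177*G)
R(65) + Z(m(-2, √(2 - 3))) = 49 + 3*(√(2 - 3) - 2)*(59 + (√(2 - 3) - 2)) = 49 + 3*(√(-1) - 2)*(59 + (√(-1) - 2)) = 49 + 3*(I - 2)*(59 + (I - 2)) = 49 + 3*(-2 + I)*(59 + (-2 + I)) = 49 + 3*(-2 + I)*(57 + I)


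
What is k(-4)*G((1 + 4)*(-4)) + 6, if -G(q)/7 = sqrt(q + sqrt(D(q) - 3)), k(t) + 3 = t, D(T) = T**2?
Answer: 6 + 49*sqrt(-20 + sqrt(397)) ≈ 6.0 + 13.432*I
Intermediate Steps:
k(t) = -3 + t
G(q) = -7*sqrt(q + sqrt(-3 + q**2)) (G(q) = -7*sqrt(q + sqrt(q**2 - 3)) = -7*sqrt(q + sqrt(-3 + q**2)))
k(-4)*G((1 + 4)*(-4)) + 6 = (-3 - 4)*(-7*sqrt((1 + 4)*(-4) + sqrt(-3 + ((1 + 4)*(-4))**2))) + 6 = -(-49)*sqrt(5*(-4) + sqrt(-3 + (5*(-4))**2)) + 6 = -(-49)*sqrt(-20 + sqrt(-3 + (-20)**2)) + 6 = -(-49)*sqrt(-20 + sqrt(-3 + 400)) + 6 = -(-49)*sqrt(-20 + sqrt(397)) + 6 = 49*sqrt(-20 + sqrt(397)) + 6 = 6 + 49*sqrt(-20 + sqrt(397))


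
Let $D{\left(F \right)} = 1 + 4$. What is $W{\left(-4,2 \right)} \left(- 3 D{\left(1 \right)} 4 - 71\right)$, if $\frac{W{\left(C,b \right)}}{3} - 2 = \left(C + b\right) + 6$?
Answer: $-2358$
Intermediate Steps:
$D{\left(F \right)} = 5$
$W{\left(C,b \right)} = 24 + 3 C + 3 b$ ($W{\left(C,b \right)} = 6 + 3 \left(\left(C + b\right) + 6\right) = 6 + 3 \left(6 + C + b\right) = 6 + \left(18 + 3 C + 3 b\right) = 24 + 3 C + 3 b$)
$W{\left(-4,2 \right)} \left(- 3 D{\left(1 \right)} 4 - 71\right) = \left(24 + 3 \left(-4\right) + 3 \cdot 2\right) \left(\left(-3\right) 5 \cdot 4 - 71\right) = \left(24 - 12 + 6\right) \left(\left(-15\right) 4 - 71\right) = 18 \left(-60 - 71\right) = 18 \left(-131\right) = -2358$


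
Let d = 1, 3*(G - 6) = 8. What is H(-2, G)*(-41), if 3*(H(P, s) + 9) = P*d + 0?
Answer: 1189/3 ≈ 396.33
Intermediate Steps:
G = 26/3 (G = 6 + (⅓)*8 = 6 + 8/3 = 26/3 ≈ 8.6667)
H(P, s) = -9 + P/3 (H(P, s) = -9 + (P*1 + 0)/3 = -9 + (P + 0)/3 = -9 + P/3)
H(-2, G)*(-41) = (-9 + (⅓)*(-2))*(-41) = (-9 - ⅔)*(-41) = -29/3*(-41) = 1189/3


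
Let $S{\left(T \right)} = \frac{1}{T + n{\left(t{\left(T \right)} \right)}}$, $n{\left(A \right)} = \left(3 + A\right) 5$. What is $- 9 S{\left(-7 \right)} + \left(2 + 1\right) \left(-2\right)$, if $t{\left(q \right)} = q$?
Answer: $- \frac{17}{3} \approx -5.6667$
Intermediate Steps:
$n{\left(A \right)} = 15 + 5 A$
$S{\left(T \right)} = \frac{1}{15 + 6 T}$ ($S{\left(T \right)} = \frac{1}{T + \left(15 + 5 T\right)} = \frac{1}{15 + 6 T}$)
$- 9 S{\left(-7 \right)} + \left(2 + 1\right) \left(-2\right) = - 9 \frac{1}{3 \left(5 + 2 \left(-7\right)\right)} + \left(2 + 1\right) \left(-2\right) = - 9 \frac{1}{3 \left(5 - 14\right)} + 3 \left(-2\right) = - 9 \frac{1}{3 \left(-9\right)} - 6 = - 9 \cdot \frac{1}{3} \left(- \frac{1}{9}\right) - 6 = \left(-9\right) \left(- \frac{1}{27}\right) - 6 = \frac{1}{3} - 6 = - \frac{17}{3}$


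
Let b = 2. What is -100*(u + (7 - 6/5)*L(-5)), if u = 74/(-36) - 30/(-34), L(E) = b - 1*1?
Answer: -70790/153 ≈ -462.68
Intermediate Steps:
L(E) = 1 (L(E) = 2 - 1*1 = 2 - 1 = 1)
u = -359/306 (u = 74*(-1/36) - 30*(-1/34) = -37/18 + 15/17 = -359/306 ≈ -1.1732)
-100*(u + (7 - 6/5)*L(-5)) = -100*(-359/306 + (7 - 6/5)*1) = -100*(-359/306 + (29/5)*1) = -100*(-359/306 + 29/5) = -100*7079/1530 = -70790/153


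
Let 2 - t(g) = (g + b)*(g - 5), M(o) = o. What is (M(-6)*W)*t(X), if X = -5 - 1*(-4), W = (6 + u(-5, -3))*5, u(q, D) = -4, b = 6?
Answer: -1920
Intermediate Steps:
W = 10 (W = (6 - 4)*5 = 2*5 = 10)
X = -1 (X = -5 + 4 = -1)
t(g) = 2 - (-5 + g)*(6 + g) (t(g) = 2 - (g + 6)*(g - 5) = 2 - (6 + g)*(-5 + g) = 2 - (-5 + g)*(6 + g))
(M(-6)*W)*t(X) = (-6*10)*(32 - 1*(-1) - 1*(-1)²) = -60*(32 + 1 - 1*1) = -60*(32 + 1 - 1) = -60*32 = -1920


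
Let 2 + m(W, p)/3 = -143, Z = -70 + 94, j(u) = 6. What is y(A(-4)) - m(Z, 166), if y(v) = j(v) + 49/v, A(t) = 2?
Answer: 931/2 ≈ 465.50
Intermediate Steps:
Z = 24
m(W, p) = -435 (m(W, p) = -6 + 3*(-143) = -6 - 429 = -435)
y(v) = 6 + 49/v
y(A(-4)) - m(Z, 166) = (6 + 49/2) - 1*(-435) = (6 + 49*(½)) + 435 = (6 + 49/2) + 435 = 61/2 + 435 = 931/2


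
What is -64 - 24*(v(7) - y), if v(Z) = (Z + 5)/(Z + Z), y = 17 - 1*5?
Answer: 1424/7 ≈ 203.43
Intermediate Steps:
y = 12 (y = 17 - 5 = 12)
v(Z) = (5 + Z)/(2*Z) (v(Z) = (5 + Z)/((2*Z)) = (5 + Z)*(1/(2*Z)) = (5 + Z)/(2*Z))
-64 - 24*(v(7) - y) = -64 - 24*((½)*(5 + 7)/7 - 1*12) = -64 - 24*((½)*(⅐)*12 - 12) = -64 - 24*(6/7 - 12) = -64 - 24*(-78/7) = -64 + 1872/7 = 1424/7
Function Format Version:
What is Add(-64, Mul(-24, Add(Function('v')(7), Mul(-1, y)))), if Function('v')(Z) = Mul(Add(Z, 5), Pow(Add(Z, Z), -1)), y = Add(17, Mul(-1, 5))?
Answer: Rational(1424, 7) ≈ 203.43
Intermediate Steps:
y = 12 (y = Add(17, -5) = 12)
Function('v')(Z) = Mul(Rational(1, 2), Pow(Z, -1), Add(5, Z)) (Function('v')(Z) = Mul(Add(5, Z), Pow(Mul(2, Z), -1)) = Mul(Add(5, Z), Mul(Rational(1, 2), Pow(Z, -1))) = Mul(Rational(1, 2), Pow(Z, -1), Add(5, Z)))
Add(-64, Mul(-24, Add(Function('v')(7), Mul(-1, y)))) = Add(-64, Mul(-24, Add(Mul(Rational(1, 2), Pow(7, -1), Add(5, 7)), Mul(-1, 12)))) = Add(-64, Mul(-24, Add(Mul(Rational(1, 2), Rational(1, 7), 12), -12))) = Add(-64, Mul(-24, Add(Rational(6, 7), -12))) = Add(-64, Mul(-24, Rational(-78, 7))) = Add(-64, Rational(1872, 7)) = Rational(1424, 7)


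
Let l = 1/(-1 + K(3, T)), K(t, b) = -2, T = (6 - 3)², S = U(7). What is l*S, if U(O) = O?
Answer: -7/3 ≈ -2.3333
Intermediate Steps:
S = 7
T = 9 (T = 3² = 9)
l = -⅓ (l = 1/(-1 - 2) = 1/(-3) = -⅓ ≈ -0.33333)
l*S = -⅓*7 = -7/3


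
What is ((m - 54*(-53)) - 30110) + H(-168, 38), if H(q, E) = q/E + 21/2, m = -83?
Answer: -1038347/38 ≈ -27325.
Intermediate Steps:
H(q, E) = 21/2 + q/E (H(q, E) = q/E + 21*(½) = q/E + 21/2 = 21/2 + q/E)
((m - 54*(-53)) - 30110) + H(-168, 38) = ((-83 - 54*(-53)) - 30110) + (21/2 - 168/38) = ((-83 + 2862) - 30110) + (21/2 - 168*1/38) = (2779 - 30110) + (21/2 - 84/19) = -27331 + 231/38 = -1038347/38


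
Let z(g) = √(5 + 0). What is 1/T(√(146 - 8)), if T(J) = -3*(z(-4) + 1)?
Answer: 1/12 - √5/12 ≈ -0.10301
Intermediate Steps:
z(g) = √5
T(J) = -3 - 3*√5 (T(J) = -3*(√5 + 1) = -3*(1 + √5) = -3 - 3*√5)
1/T(√(146 - 8)) = 1/(-3 - 3*√5)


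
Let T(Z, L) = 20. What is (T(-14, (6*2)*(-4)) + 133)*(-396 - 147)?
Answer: -83079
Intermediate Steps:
(T(-14, (6*2)*(-4)) + 133)*(-396 - 147) = (20 + 133)*(-396 - 147) = 153*(-543) = -83079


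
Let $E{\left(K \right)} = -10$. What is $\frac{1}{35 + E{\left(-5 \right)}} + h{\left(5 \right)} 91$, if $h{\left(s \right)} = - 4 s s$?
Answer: $- \frac{227499}{25} \approx -9100.0$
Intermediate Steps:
$h{\left(s \right)} = - 4 s^{2}$
$\frac{1}{35 + E{\left(-5 \right)}} + h{\left(5 \right)} 91 = \frac{1}{35 - 10} + - 4 \cdot 5^{2} \cdot 91 = \frac{1}{25} + \left(-4\right) 25 \cdot 91 = \frac{1}{25} - 9100 = - \frac{227499}{25}$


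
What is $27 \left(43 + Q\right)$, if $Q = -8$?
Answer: $945$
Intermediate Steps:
$27 \left(43 + Q\right) = 27 \left(43 - 8\right) = 27 \cdot 35 = 945$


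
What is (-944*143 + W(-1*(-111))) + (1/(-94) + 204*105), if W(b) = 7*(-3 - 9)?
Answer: -10683665/94 ≈ -1.1366e+5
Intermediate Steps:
W(b) = -84 (W(b) = 7*(-12) = -84)
(-944*143 + W(-1*(-111))) + (1/(-94) + 204*105) = (-944*143 - 84) + (1/(-94) + 204*105) = (-134992 - 84) + (-1/94 + 21420) = -135076 + 2013479/94 = -10683665/94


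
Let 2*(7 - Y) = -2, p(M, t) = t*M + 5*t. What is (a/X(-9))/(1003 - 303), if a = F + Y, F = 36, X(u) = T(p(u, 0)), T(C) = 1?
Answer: 11/175 ≈ 0.062857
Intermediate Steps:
p(M, t) = 5*t + M*t (p(M, t) = M*t + 5*t = 5*t + M*t)
Y = 8 (Y = 7 - 1/2*(-2) = 7 + 1 = 8)
X(u) = 1
a = 44 (a = 36 + 8 = 44)
(a/X(-9))/(1003 - 303) = (44/1)/(1003 - 303) = (44*1)/700 = 44*(1/700) = 11/175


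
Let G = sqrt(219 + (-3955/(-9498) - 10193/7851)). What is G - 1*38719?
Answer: -38719 + sqrt(134760767812041966)/24856266 ≈ -38704.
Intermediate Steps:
G = sqrt(134760767812041966)/24856266 (G = sqrt(219 + (-3955*(-1/9498) - 10193*1/7851)) = sqrt(219 + (3955/9498 - 10193/7851)) = sqrt(219 - 21920803/24856266) = sqrt(5421601451/24856266) = sqrt(134760767812041966)/24856266 ≈ 14.769)
G - 1*38719 = sqrt(134760767812041966)/24856266 - 1*38719 = sqrt(134760767812041966)/24856266 - 38719 = -38719 + sqrt(134760767812041966)/24856266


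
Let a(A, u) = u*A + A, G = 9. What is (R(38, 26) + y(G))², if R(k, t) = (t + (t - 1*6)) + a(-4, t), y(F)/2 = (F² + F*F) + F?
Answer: 78400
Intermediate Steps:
y(F) = 2*F + 4*F² (y(F) = 2*((F² + F*F) + F) = 2*((F² + F²) + F) = 2*(2*F² + F) = 2*(F + 2*F²) = 2*F + 4*F²)
a(A, u) = A + A*u (a(A, u) = A*u + A = A + A*u)
R(k, t) = -10 - 2*t (R(k, t) = (t + (t - 1*6)) - 4*(1 + t) = (t + (t - 6)) + (-4 - 4*t) = (t + (-6 + t)) + (-4 - 4*t) = (-6 + 2*t) + (-4 - 4*t) = -10 - 2*t)
(R(38, 26) + y(G))² = ((-10 - 2*26) + 2*9*(1 + 2*9))² = ((-10 - 52) + 2*9*(1 + 18))² = (-62 + 2*9*19)² = (-62 + 342)² = 280² = 78400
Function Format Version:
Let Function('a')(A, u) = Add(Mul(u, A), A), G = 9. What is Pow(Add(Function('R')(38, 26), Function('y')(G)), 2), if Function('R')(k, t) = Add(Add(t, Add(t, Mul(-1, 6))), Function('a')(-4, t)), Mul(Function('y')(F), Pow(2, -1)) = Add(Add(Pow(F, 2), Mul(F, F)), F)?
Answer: 78400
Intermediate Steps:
Function('y')(F) = Add(Mul(2, F), Mul(4, Pow(F, 2))) (Function('y')(F) = Mul(2, Add(Add(Pow(F, 2), Mul(F, F)), F)) = Mul(2, Add(Add(Pow(F, 2), Pow(F, 2)), F)) = Mul(2, Add(Mul(2, Pow(F, 2)), F)) = Mul(2, Add(F, Mul(2, Pow(F, 2)))) = Add(Mul(2, F), Mul(4, Pow(F, 2))))
Function('a')(A, u) = Add(A, Mul(A, u)) (Function('a')(A, u) = Add(Mul(A, u), A) = Add(A, Mul(A, u)))
Function('R')(k, t) = Add(-10, Mul(-2, t)) (Function('R')(k, t) = Add(Add(t, Add(t, Mul(-1, 6))), Mul(-4, Add(1, t))) = Add(Add(t, Add(t, -6)), Add(-4, Mul(-4, t))) = Add(Add(t, Add(-6, t)), Add(-4, Mul(-4, t))) = Add(Add(-6, Mul(2, t)), Add(-4, Mul(-4, t))) = Add(-10, Mul(-2, t)))
Pow(Add(Function('R')(38, 26), Function('y')(G)), 2) = Pow(Add(Add(-10, Mul(-2, 26)), Mul(2, 9, Add(1, Mul(2, 9)))), 2) = Pow(Add(Add(-10, -52), Mul(2, 9, Add(1, 18))), 2) = Pow(Add(-62, Mul(2, 9, 19)), 2) = Pow(Add(-62, 342), 2) = Pow(280, 2) = 78400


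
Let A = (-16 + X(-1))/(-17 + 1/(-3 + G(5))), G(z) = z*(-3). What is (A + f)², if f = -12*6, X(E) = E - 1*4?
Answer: 472019076/94249 ≈ 5008.2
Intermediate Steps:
X(E) = -4 + E (X(E) = E - 4 = -4 + E)
G(z) = -3*z
f = -72
A = 378/307 (A = (-16 + (-4 - 1))/(-17 + 1/(-3 - 3*5)) = (-16 - 5)/(-17 + 1/(-3 - 15)) = -21/(-17 + 1/(-18)) = -21/(-17 - 1/18) = -21/(-307/18) = -21*(-18/307) = 378/307 ≈ 1.2313)
(A + f)² = (378/307 - 72)² = (-21726/307)² = 472019076/94249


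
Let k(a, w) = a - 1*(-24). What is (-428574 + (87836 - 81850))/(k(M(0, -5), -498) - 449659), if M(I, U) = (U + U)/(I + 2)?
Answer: 105647/112410 ≈ 0.93984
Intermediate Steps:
M(I, U) = 2*U/(2 + I) (M(I, U) = (2*U)/(2 + I) = 2*U/(2 + I))
k(a, w) = 24 + a (k(a, w) = a + 24 = 24 + a)
(-428574 + (87836 - 81850))/(k(M(0, -5), -498) - 449659) = (-428574 + (87836 - 81850))/((24 + 2*(-5)/(2 + 0)) - 449659) = (-428574 + 5986)/((24 + 2*(-5)/2) - 449659) = -422588/((24 + 2*(-5)*(1/2)) - 449659) = -422588/((24 - 5) - 449659) = -422588/(19 - 449659) = -422588/(-449640) = -422588*(-1/449640) = 105647/112410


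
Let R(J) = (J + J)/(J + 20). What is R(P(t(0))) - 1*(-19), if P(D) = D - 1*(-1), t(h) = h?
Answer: 401/21 ≈ 19.095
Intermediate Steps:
P(D) = 1 + D (P(D) = D + 1 = 1 + D)
R(J) = 2*J/(20 + J) (R(J) = (2*J)/(20 + J) = 2*J/(20 + J))
R(P(t(0))) - 1*(-19) = 2*(1 + 0)/(20 + (1 + 0)) - 1*(-19) = 2*1/(20 + 1) + 19 = 2*1/21 + 19 = 2*1*(1/21) + 19 = 2/21 + 19 = 401/21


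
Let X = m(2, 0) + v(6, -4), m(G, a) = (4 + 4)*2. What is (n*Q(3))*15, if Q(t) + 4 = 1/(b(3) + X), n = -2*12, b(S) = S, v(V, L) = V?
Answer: 7128/5 ≈ 1425.6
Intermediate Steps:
m(G, a) = 16 (m(G, a) = 8*2 = 16)
X = 22 (X = 16 + 6 = 22)
n = -24
Q(t) = -99/25 (Q(t) = -4 + 1/(3 + 22) = -4 + 1/25 = -99/25)
(n*Q(3))*15 = -24*(-99/25)*15 = (2376/25)*15 = 7128/5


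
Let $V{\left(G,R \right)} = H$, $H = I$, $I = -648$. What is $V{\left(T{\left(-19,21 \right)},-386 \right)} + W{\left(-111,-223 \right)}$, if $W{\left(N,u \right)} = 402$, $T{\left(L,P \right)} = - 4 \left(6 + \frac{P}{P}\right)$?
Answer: $-246$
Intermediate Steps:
$H = -648$
$T{\left(L,P \right)} = -28$ ($T{\left(L,P \right)} = - 4 \left(6 + 1\right) = \left(-4\right) 7 = -28$)
$V{\left(G,R \right)} = -648$
$V{\left(T{\left(-19,21 \right)},-386 \right)} + W{\left(-111,-223 \right)} = -648 + 402 = -246$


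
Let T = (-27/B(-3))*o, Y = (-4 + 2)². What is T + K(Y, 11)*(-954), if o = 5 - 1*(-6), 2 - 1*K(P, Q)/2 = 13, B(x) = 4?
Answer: 83655/4 ≈ 20914.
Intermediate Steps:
Y = 4 (Y = (-2)² = 4)
K(P, Q) = -22 (K(P, Q) = 4 - 2*13 = 4 - 26 = -22)
o = 11 (o = 5 + 6 = 11)
T = -297/4 (T = -27/4*11 = -297/4 ≈ -74.250)
T + K(Y, 11)*(-954) = -297/4 - 22*(-954) = -297/4 + 20988 = 83655/4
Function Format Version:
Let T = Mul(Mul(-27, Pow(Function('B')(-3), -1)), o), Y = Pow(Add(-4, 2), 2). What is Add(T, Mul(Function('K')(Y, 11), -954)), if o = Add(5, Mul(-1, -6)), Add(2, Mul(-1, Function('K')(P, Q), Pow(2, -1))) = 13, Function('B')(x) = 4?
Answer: Rational(83655, 4) ≈ 20914.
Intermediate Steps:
Y = 4 (Y = Pow(-2, 2) = 4)
Function('K')(P, Q) = -22 (Function('K')(P, Q) = Add(4, Mul(-2, 13)) = Add(4, -26) = -22)
o = 11 (o = Add(5, 6) = 11)
T = Rational(-297, 4) (T = Mul(Mul(-27, Pow(4, -1)), 11) = Mul(Mul(-27, Rational(1, 4)), 11) = Mul(Rational(-27, 4), 11) = Rational(-297, 4) ≈ -74.250)
Add(T, Mul(Function('K')(Y, 11), -954)) = Add(Rational(-297, 4), Mul(-22, -954)) = Add(Rational(-297, 4), 20988) = Rational(83655, 4)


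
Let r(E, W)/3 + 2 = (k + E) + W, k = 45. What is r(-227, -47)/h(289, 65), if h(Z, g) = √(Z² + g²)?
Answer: -693*√87746/87746 ≈ -2.3395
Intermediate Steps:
r(E, W) = 129 + 3*E + 3*W (r(E, W) = -6 + 3*((45 + E) + W) = -6 + 3*(45 + E + W) = -6 + (135 + 3*E + 3*W) = 129 + 3*E + 3*W)
r(-227, -47)/h(289, 65) = (129 + 3*(-227) + 3*(-47))/(√(289² + 65²)) = (129 - 681 - 141)/(√(83521 + 4225)) = -693*√87746/87746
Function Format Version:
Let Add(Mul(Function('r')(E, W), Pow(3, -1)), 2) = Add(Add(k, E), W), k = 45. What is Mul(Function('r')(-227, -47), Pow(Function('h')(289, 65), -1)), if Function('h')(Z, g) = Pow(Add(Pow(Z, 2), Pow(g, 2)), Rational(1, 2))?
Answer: Mul(Rational(-693, 87746), Pow(87746, Rational(1, 2))) ≈ -2.3395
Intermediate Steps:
Function('r')(E, W) = Add(129, Mul(3, E), Mul(3, W)) (Function('r')(E, W) = Add(-6, Mul(3, Add(Add(45, E), W))) = Add(-6, Mul(3, Add(45, E, W))) = Add(-6, Add(135, Mul(3, E), Mul(3, W))) = Add(129, Mul(3, E), Mul(3, W)))
Mul(Function('r')(-227, -47), Pow(Function('h')(289, 65), -1)) = Mul(Add(129, Mul(3, -227), Mul(3, -47)), Pow(Pow(Add(Pow(289, 2), Pow(65, 2)), Rational(1, 2)), -1)) = Mul(Add(129, -681, -141), Pow(Pow(Add(83521, 4225), Rational(1, 2)), -1)) = Mul(-693, Pow(Pow(87746, Rational(1, 2)), -1)) = Mul(-693, Mul(Rational(1, 87746), Pow(87746, Rational(1, 2)))) = Mul(Rational(-693, 87746), Pow(87746, Rational(1, 2)))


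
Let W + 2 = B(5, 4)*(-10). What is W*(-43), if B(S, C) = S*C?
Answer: 8686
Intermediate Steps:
B(S, C) = C*S
W = -202 (W = -2 + (4*5)*(-10) = -2 + 20*(-10) = -2 - 200 = -202)
W*(-43) = -202*(-43) = 8686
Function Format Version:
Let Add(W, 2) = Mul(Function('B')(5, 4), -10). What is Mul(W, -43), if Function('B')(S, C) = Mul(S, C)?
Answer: 8686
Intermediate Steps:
Function('B')(S, C) = Mul(C, S)
W = -202 (W = Add(-2, Mul(Mul(4, 5), -10)) = Add(-2, Mul(20, -10)) = Add(-2, -200) = -202)
Mul(W, -43) = Mul(-202, -43) = 8686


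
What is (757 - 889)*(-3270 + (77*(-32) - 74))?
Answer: 766656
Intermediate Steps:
(757 - 889)*(-3270 + (77*(-32) - 74)) = -132*(-3270 + (-2464 - 74)) = -132*(-3270 - 2538) = -132*(-5808) = 766656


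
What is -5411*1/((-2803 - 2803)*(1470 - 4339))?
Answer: -5411/16083614 ≈ -0.00033643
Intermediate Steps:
-5411*1/((-2803 - 2803)*(1470 - 4339)) = -5411/((-2869*(-5606))) = -5411/16083614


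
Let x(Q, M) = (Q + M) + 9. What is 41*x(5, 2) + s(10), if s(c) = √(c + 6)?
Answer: 660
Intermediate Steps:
x(Q, M) = 9 + M + Q (x(Q, M) = (M + Q) + 9 = 9 + M + Q)
s(c) = √(6 + c)
41*x(5, 2) + s(10) = 41*(9 + 2 + 5) + √(6 + 10) = 41*16 + √16 = 656 + 4 = 660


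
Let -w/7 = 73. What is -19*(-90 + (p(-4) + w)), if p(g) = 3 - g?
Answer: 11286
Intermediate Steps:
w = -511 (w = -7*73 = -511)
-19*(-90 + (p(-4) + w)) = -19*(-90 + ((3 - 1*(-4)) - 511)) = -19*(-90 + ((3 + 4) - 511)) = -19*(-90 + (7 - 511)) = -19*(-90 - 504) = -19*(-594) = 11286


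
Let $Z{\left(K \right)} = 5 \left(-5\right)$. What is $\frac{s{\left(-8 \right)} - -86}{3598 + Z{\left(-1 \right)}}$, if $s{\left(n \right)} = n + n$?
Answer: $\frac{70}{3573} \approx 0.019591$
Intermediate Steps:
$Z{\left(K \right)} = -25$
$s{\left(n \right)} = 2 n$
$\frac{s{\left(-8 \right)} - -86}{3598 + Z{\left(-1 \right)}} = \frac{2 \left(-8\right) - -86}{3598 - 25} = \frac{-16 + \left(-28 + 114\right)}{3573} = \left(-16 + 86\right) \frac{1}{3573} = 70 \cdot \frac{1}{3573} = \frac{70}{3573}$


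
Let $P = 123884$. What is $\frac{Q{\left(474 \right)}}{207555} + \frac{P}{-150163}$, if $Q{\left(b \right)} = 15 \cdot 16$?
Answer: $- \frac{1711780300}{2077805431} \approx -0.82384$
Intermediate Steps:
$Q{\left(b \right)} = 240$
$\frac{Q{\left(474 \right)}}{207555} + \frac{P}{-150163} = \frac{240}{207555} + \frac{123884}{-150163} = 240 \cdot \frac{1}{207555} + 123884 \left(- \frac{1}{150163}\right) = \frac{16}{13837} - \frac{123884}{150163} = - \frac{1711780300}{2077805431}$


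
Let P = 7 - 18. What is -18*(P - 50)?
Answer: 1098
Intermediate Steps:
P = -11
-18*(P - 50) = -18*(-11 - 50) = -18*(-61) = 1098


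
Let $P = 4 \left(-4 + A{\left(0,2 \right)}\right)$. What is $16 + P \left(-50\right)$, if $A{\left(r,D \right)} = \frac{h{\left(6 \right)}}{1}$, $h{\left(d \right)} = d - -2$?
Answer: $-784$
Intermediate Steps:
$h{\left(d \right)} = 2 + d$ ($h{\left(d \right)} = d + 2 = 2 + d$)
$A{\left(r,D \right)} = 8$ ($A{\left(r,D \right)} = \frac{2 + 6}{1} = 8 \cdot 1 = 8$)
$P = 16$ ($P = 4 \left(-4 + 8\right) = 4 \cdot 4 = 16$)
$16 + P \left(-50\right) = 16 + 16 \left(-50\right) = 16 - 800 = -784$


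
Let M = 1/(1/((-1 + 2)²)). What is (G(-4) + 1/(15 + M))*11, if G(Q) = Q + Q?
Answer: -1397/16 ≈ -87.313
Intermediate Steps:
G(Q) = 2*Q
M = 1 (M = 1/(1/(1²)) = 1/(1/1) = 1/1 = 1)
(G(-4) + 1/(15 + M))*11 = (2*(-4) + 1/(15 + 1))*11 = (-8 + 1/16)*11 = -127/16*11 = -1397/16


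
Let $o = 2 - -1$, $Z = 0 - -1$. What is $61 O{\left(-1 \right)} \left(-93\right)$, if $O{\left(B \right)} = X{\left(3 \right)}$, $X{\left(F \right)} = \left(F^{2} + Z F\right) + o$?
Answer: $-85095$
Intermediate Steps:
$Z = 1$ ($Z = 0 + 1 = 1$)
$o = 3$ ($o = 2 + 1 = 3$)
$X{\left(F \right)} = 3 + F + F^{2}$ ($X{\left(F \right)} = \left(F^{2} + 1 F\right) + 3 = \left(F^{2} + F\right) + 3 = \left(F + F^{2}\right) + 3 = 3 + F + F^{2}$)
$O{\left(B \right)} = 15$ ($O{\left(B \right)} = 3 + 3 + 3^{2} = 3 + 3 + 9 = 15$)
$61 O{\left(-1 \right)} \left(-93\right) = 61 \cdot 15 \left(-93\right) = 915 \left(-93\right) = -85095$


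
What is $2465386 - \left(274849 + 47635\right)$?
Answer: $2142902$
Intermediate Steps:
$2465386 - \left(274849 + 47635\right) = 2465386 - 322484 = 2142902$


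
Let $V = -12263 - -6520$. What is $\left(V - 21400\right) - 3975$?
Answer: $-31118$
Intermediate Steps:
$V = -5743$ ($V = -12263 + 6520 = -5743$)
$\left(V - 21400\right) - 3975 = \left(-5743 - 21400\right) - 3975 = -27143 - 3975 = -31118$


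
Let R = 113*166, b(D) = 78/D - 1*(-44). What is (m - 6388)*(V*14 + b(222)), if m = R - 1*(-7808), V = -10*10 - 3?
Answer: -1043464914/37 ≈ -2.8202e+7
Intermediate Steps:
V = -103 (V = -100 - 3 = -103)
b(D) = 44 + 78/D (b(D) = 78/D + 44 = 44 + 78/D)
R = 18758
m = 26566 (m = 18758 - 1*(-7808) = 18758 + 7808 = 26566)
(m - 6388)*(V*14 + b(222)) = (26566 - 6388)*(-103*14 + (44 + 78/222)) = 20178*(-1442 + (44 + 78*(1/222))) = 20178*(-1442 + (44 + 13/37)) = 20178*(-1442 + 1641/37) = 20178*(-51713/37) = -1043464914/37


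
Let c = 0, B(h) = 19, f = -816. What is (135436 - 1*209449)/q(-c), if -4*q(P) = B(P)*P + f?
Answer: -24671/68 ≈ -362.81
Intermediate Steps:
q(P) = 204 - 19*P/4 (q(P) = -(19*P - 816)/4 = -(-816 + 19*P)/4 = 204 - 19*P/4)
(135436 - 1*209449)/q(-c) = (135436 - 1*209449)/(204 - (-19)*0/4) = (135436 - 209449)/(204 - 19/4*0) = -74013/(204 + 0) = -74013/204 = -74013*1/204 = -24671/68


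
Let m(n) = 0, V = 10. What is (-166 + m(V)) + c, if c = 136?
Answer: -30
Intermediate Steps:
(-166 + m(V)) + c = (-166 + 0) + 136 = -166 + 136 = -30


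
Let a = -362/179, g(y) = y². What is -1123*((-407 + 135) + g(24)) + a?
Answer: -61109530/179 ≈ -3.4139e+5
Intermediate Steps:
a = -362/179 (a = -362*1/179 = -362/179 ≈ -2.0223)
-1123*((-407 + 135) + g(24)) + a = -1123*((-407 + 135) + 24²) - 362/179 = -1123*(-272 + 576) - 362/179 = -1123*304 - 362/179 = -341392 - 362/179 = -61109530/179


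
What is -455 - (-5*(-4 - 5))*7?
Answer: -770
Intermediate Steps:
-455 - (-5*(-4 - 5))*7 = -455 - (-5*(-9))*7 = -455 - 45*7 = -455 - 1*315 = -455 - 315 = -770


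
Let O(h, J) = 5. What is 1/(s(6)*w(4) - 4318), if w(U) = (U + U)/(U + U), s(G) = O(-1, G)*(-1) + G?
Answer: -1/4317 ≈ -0.00023164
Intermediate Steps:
s(G) = -5 + G (s(G) = 5*(-1) + G = -5 + G)
w(U) = 1 (w(U) = (2*U)/((2*U)) = (2*U)*(1/(2*U)) = 1)
1/(s(6)*w(4) - 4318) = 1/((-5 + 6)*1 - 4318) = 1/(1*1 - 4318) = 1/(1 - 4318) = 1/(-4317) = -1/4317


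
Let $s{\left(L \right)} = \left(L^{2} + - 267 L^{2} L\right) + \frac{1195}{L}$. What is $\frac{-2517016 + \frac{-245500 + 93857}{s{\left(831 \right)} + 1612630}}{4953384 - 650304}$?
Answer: $- \frac{320475478315408733123}{547883534006145080280} \approx -0.58493$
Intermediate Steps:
$s{\left(L \right)} = L^{2} - 267 L^{3} + \frac{1195}{L}$ ($s{\left(L \right)} = \left(L^{2} - 267 L^{3}\right) + \frac{1195}{L} = L^{2} - 267 L^{3} + \frac{1195}{L}$)
$\frac{-2517016 + \frac{-245500 + 93857}{s{\left(831 \right)} + 1612630}}{4953384 - 650304} = \frac{-2517016 + \frac{-245500 + 93857}{\frac{1195 + 831^{3} \left(1 - 221877\right)}{831} + 1612630}}{4953384 - 650304} = \frac{-2517016 - \frac{151643}{\frac{1195 + 573856191 \left(1 - 221877\right)}{831} + 1612630}}{4303080} = \left(-2517016 - \frac{151643}{\frac{1195 + 573856191 \left(-221876\right)}{831} + 1612630}\right) \frac{1}{4303080} = \left(-2517016 - \frac{151643}{\frac{1195 - 127324916234316}{831} + 1612630}\right) \frac{1}{4303080} = \left(-2517016 - \frac{151643}{\frac{1}{831} \left(-127324916233121\right) + 1612630}\right) \frac{1}{4303080} = \left(-2517016 - \frac{151643}{- \frac{127324916233121}{831} + 1612630}\right) \frac{1}{4303080} = \left(-2517016 - \frac{151643}{- \frac{127323576137591}{831}}\right) \frac{1}{4303080} = \left(-2517016 - - \frac{126015333}{127323576137591}\right) \frac{1}{4303080} = \left(-2517016 + \frac{126015333}{127323576137591}\right) \frac{1}{4303080} = \left(- \frac{320475478315408733123}{127323576137591}\right) \frac{1}{4303080} = - \frac{320475478315408733123}{547883534006145080280}$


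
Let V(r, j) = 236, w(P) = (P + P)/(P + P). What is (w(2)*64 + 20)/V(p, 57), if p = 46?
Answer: 21/59 ≈ 0.35593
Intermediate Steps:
w(P) = 1 (w(P) = (2*P)/((2*P)) = (2*P)*(1/(2*P)) = 1)
(w(2)*64 + 20)/V(p, 57) = (1*64 + 20)/236 = (64 + 20)*(1/236) = 84*(1/236) = 21/59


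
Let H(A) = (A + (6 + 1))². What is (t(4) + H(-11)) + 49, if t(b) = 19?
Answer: 84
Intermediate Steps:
H(A) = (7 + A)² (H(A) = (A + 7)² = (7 + A)²)
(t(4) + H(-11)) + 49 = (19 + (7 - 11)²) + 49 = (19 + (-4)²) + 49 = (19 + 16) + 49 = 35 + 49 = 84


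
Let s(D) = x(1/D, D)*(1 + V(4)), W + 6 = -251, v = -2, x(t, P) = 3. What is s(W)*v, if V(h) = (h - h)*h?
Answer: -6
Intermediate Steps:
W = -257 (W = -6 - 251 = -257)
V(h) = 0 (V(h) = 0*h = 0)
s(D) = 3 (s(D) = 3*(1 + 0) = 3*1 = 3)
s(W)*v = 3*(-2) = -6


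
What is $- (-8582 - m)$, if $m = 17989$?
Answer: $26571$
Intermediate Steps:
$- (-8582 - m) = - (-8582 - 17989) = \left(-1\right) \left(-26571\right) = 26571$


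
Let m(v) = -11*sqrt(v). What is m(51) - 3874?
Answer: -3874 - 11*sqrt(51) ≈ -3952.6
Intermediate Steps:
m(51) - 3874 = -11*sqrt(51) - 3874 = -3874 - 11*sqrt(51)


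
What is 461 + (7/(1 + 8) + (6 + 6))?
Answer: 4264/9 ≈ 473.78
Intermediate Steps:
461 + (7/(1 + 8) + (6 + 6)) = 461 + (7/9 + 12) = 461 + 115/9 = 4264/9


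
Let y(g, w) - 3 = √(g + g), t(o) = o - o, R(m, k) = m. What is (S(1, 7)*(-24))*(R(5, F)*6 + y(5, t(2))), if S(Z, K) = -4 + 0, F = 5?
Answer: 3168 + 96*√10 ≈ 3471.6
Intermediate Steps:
S(Z, K) = -4
t(o) = 0
y(g, w) = 3 + √2*√g (y(g, w) = 3 + √(g + g) = 3 + √(2*g) = 3 + √2*√g)
(S(1, 7)*(-24))*(R(5, F)*6 + y(5, t(2))) = (-4*(-24))*(5*6 + (3 + √2*√5)) = 96*(30 + (3 + √10)) = 96*(33 + √10) = 3168 + 96*√10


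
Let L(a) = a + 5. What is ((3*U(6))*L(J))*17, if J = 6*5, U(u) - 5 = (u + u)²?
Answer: 265965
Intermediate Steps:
U(u) = 5 + 4*u² (U(u) = 5 + (u + u)² = 5 + (2*u)² = 5 + 4*u²)
J = 30
L(a) = 5 + a
((3*U(6))*L(J))*17 = ((3*(5 + 4*6²))*(5 + 30))*17 = ((3*(5 + 4*36))*35)*17 = ((3*(5 + 144))*35)*17 = ((3*149)*35)*17 = (447*35)*17 = 15645*17 = 265965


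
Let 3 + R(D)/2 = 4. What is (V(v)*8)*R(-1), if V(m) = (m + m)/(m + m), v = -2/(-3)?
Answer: 16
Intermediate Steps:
R(D) = 2 (R(D) = -6 + 2*4 = -6 + 8 = 2)
v = 2/3 (v = -2*(-1/3) = 2/3 ≈ 0.66667)
V(m) = 1 (V(m) = (2*m)/((2*m)) = (2*m)*(1/(2*m)) = 1)
(V(v)*8)*R(-1) = (1*8)*2 = 8*2 = 16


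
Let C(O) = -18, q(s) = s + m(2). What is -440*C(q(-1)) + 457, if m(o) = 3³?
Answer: 8377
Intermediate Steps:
m(o) = 27
q(s) = 27 + s (q(s) = s + 27 = 27 + s)
-440*C(q(-1)) + 457 = -440*(-18) + 457 = 7920 + 457 = 8377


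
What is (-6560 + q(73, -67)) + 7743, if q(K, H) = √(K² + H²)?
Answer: 1183 + √9818 ≈ 1282.1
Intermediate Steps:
q(K, H) = √(H² + K²)
(-6560 + q(73, -67)) + 7743 = (-6560 + √((-67)² + 73²)) + 7743 = (-6560 + √(4489 + 5329)) + 7743 = (-6560 + √9818) + 7743 = 1183 + √9818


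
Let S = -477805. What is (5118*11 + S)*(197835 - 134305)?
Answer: -26778339710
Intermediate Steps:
(5118*11 + S)*(197835 - 134305) = (5118*11 - 477805)*(197835 - 134305) = (56298 - 477805)*63530 = -421507*63530 = -26778339710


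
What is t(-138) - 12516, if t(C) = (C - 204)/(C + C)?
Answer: -575679/46 ≈ -12515.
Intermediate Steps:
t(C) = (-204 + C)/(2*C) (t(C) = (-204 + C)/((2*C)) = (-204 + C)*(1/(2*C)) = (-204 + C)/(2*C))
t(-138) - 12516 = (½)*(-204 - 138)/(-138) - 12516 = (½)*(-1/138)*(-342) - 12516 = 57/46 - 12516 = -575679/46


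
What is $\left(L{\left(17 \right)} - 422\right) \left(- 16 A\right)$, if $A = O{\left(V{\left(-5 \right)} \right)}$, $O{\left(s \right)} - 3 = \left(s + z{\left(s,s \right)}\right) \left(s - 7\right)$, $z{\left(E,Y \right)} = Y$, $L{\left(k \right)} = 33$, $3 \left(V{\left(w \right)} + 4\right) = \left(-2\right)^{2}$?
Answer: $\frac{3055984}{9} \approx 3.3955 \cdot 10^{5}$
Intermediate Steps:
$V{\left(w \right)} = - \frac{8}{3}$ ($V{\left(w \right)} = -4 + \frac{\left(-2\right)^{2}}{3} = -4 + \frac{1}{3} \cdot 4 = -4 + \frac{4}{3} = - \frac{8}{3}$)
$O{\left(s \right)} = 3 + 2 s \left(-7 + s\right)$ ($O{\left(s \right)} = 3 + \left(s + s\right) \left(s - 7\right) = 3 + 2 s \left(-7 + s\right)$)
$A = \frac{491}{9}$ ($A = 3 - - \frac{112}{3} + 2 \left(- \frac{8}{3}\right)^{2} = 3 + \frac{112}{3} + 2 \cdot \frac{64}{9} = 3 + \frac{112}{3} + \frac{128}{9} = \frac{491}{9} \approx 54.556$)
$\left(L{\left(17 \right)} - 422\right) \left(- 16 A\right) = \left(33 - 422\right) \left(\left(-16\right) \frac{491}{9}\right) = \left(-389\right) \left(- \frac{7856}{9}\right) = \frac{3055984}{9}$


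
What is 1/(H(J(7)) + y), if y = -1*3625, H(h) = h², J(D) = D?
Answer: -1/3576 ≈ -0.00027964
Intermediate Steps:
y = -3625
1/(H(J(7)) + y) = 1/(7² - 3625) = 1/(49 - 3625) = 1/(-3576) = -1/3576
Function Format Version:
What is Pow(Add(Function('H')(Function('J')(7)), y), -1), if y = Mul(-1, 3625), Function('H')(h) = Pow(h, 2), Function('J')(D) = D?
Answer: Rational(-1, 3576) ≈ -0.00027964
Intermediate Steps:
y = -3625
Pow(Add(Function('H')(Function('J')(7)), y), -1) = Pow(Add(Pow(7, 2), -3625), -1) = Pow(Add(49, -3625), -1) = Pow(-3576, -1) = Rational(-1, 3576)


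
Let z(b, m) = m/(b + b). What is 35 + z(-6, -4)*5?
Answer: 110/3 ≈ 36.667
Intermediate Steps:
z(b, m) = m/(2*b) (z(b, m) = m/((2*b)) = m*(1/(2*b)) = m/(2*b))
35 + z(-6, -4)*5 = 35 + ((½)*(-4)/(-6))*5 = 35 + ((½)*(-4)*(-⅙))*5 = 35 + (⅓)*5 = 35 + 5/3 = 110/3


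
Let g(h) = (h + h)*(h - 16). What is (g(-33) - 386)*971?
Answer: 2765408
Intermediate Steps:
g(h) = 2*h*(-16 + h) (g(h) = (2*h)*(-16 + h) = 2*h*(-16 + h))
(g(-33) - 386)*971 = (2*(-33)*(-16 - 33) - 386)*971 = (2*(-33)*(-49) - 386)*971 = (3234 - 386)*971 = 2848*971 = 2765408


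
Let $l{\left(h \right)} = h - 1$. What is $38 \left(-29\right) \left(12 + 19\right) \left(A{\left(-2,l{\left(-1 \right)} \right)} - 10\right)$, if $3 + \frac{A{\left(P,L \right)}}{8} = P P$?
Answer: $68324$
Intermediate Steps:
$l{\left(h \right)} = -1 + h$
$A{\left(P,L \right)} = -24 + 8 P^{2}$ ($A{\left(P,L \right)} = -24 + 8 P P = -24 + 8 P^{2}$)
$38 \left(-29\right) \left(12 + 19\right) \left(A{\left(-2,l{\left(-1 \right)} \right)} - 10\right) = 38 \left(-29\right) \left(12 + 19\right) \left(\left(-24 + 8 \left(-2\right)^{2}\right) - 10\right) = - 1102 \cdot 31 \left(\left(-24 + 8 \cdot 4\right) - 10\right) = - 1102 \cdot 31 \left(\left(-24 + 32\right) - 10\right) = - 1102 \cdot 31 \left(8 - 10\right) = - 1102 \cdot 31 \left(-2\right) = \left(-1102\right) \left(-62\right) = 68324$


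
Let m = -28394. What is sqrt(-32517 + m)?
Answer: I*sqrt(60911) ≈ 246.8*I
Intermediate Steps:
sqrt(-32517 + m) = sqrt(-32517 - 28394) = sqrt(-60911) = I*sqrt(60911)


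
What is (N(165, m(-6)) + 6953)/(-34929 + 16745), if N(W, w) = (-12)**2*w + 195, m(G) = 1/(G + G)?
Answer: -892/2273 ≈ -0.39243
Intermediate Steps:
m(G) = 1/(2*G)
N(W, w) = 195 + 144*w (N(W, w) = 144*w + 195 = 195 + 144*w)
(N(165, m(-6)) + 6953)/(-34929 + 16745) = ((195 + 144*((1/2)/(-6))) + 6953)/(-34929 + 16745) = ((195 + 144*((1/2)*(-1/6))) + 6953)/(-18184) = ((195 + 144*(-1/12)) + 6953)*(-1/18184) = ((195 - 12) + 6953)*(-1/18184) = (183 + 6953)*(-1/18184) = 7136*(-1/18184) = -892/2273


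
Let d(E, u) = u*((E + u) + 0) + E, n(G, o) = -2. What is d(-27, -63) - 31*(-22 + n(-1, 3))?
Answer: 6387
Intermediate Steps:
d(E, u) = E + u*(E + u) (d(E, u) = u*(E + u) + E = E + u*(E + u))
d(-27, -63) - 31*(-22 + n(-1, 3)) = (-27 + (-63)**2 - 27*(-63)) - 31*(-22 - 2) = (-27 + 3969 + 1701) - 31*(-24) = 5643 + 744 = 6387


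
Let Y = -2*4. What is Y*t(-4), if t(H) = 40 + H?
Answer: -288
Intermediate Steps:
Y = -8
Y*t(-4) = -8*(40 - 4) = -8*36 = -288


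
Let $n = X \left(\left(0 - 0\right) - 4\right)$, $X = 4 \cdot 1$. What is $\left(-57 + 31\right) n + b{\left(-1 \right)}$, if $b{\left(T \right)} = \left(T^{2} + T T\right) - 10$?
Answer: $408$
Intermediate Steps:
$X = 4$
$b{\left(T \right)} = -10 + 2 T^{2}$ ($b{\left(T \right)} = \left(T^{2} + T^{2}\right) - 10 = 2 T^{2} - 10 = -10 + 2 T^{2}$)
$n = -16$ ($n = 4 \left(\left(0 - 0\right) - 4\right) = 4 \left(\left(0 + 0\right) - 4\right) = 4 \left(0 - 4\right) = 4 \left(-4\right) = -16$)
$\left(-57 + 31\right) n + b{\left(-1 \right)} = \left(-57 + 31\right) \left(-16\right) - \left(10 - 2 \left(-1\right)^{2}\right) = \left(-26\right) \left(-16\right) + \left(-10 + 2 \cdot 1\right) = 416 + \left(-10 + 2\right) = 416 - 8 = 408$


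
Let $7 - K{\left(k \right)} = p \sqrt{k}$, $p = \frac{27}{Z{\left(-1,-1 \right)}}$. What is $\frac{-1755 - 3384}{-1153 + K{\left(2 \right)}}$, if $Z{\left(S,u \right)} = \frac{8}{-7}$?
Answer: $\frac{20939712}{4665599} + \frac{431676 \sqrt{2}}{4665599} \approx 4.619$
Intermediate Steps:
$Z{\left(S,u \right)} = - \frac{8}{7}$ ($Z{\left(S,u \right)} = 8 \left(- \frac{1}{7}\right) = - \frac{8}{7}$)
$p = - \frac{189}{8}$ ($p = \frac{27}{- \frac{8}{7}} = 27 \left(- \frac{7}{8}\right) = - \frac{189}{8} \approx -23.625$)
$K{\left(k \right)} = 7 + \frac{189 \sqrt{k}}{8}$ ($K{\left(k \right)} = 7 - - \frac{189 \sqrt{k}}{8} = 7 + \frac{189 \sqrt{k}}{8}$)
$\frac{-1755 - 3384}{-1153 + K{\left(2 \right)}} = \frac{-1755 - 3384}{-1153 + \left(7 + \frac{189 \sqrt{2}}{8}\right)} = - \frac{5139}{-1146 + \frac{189 \sqrt{2}}{8}}$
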